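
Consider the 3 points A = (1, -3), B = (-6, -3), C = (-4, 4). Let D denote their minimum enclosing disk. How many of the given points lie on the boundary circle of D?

3

Side lengths²: AB² = 49, AC² = 74, BC² = 53.
Since AC² = 74 < 53 + 49 = 102, the triangle is acute, so the smallest enclosing circle is the circumcircle.
Circumcentre = (-2.5, -3/14), r² = 1961/98.
The points at distance exactly r from the centre are A, B, C — 3 points.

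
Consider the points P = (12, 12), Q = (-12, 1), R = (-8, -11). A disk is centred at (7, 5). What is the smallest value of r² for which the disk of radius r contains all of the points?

The required radius is the distance from (7, 5) to the farthest point.
Squared distances: 74, 377, 481.
Maximum is 481, attained at R.

481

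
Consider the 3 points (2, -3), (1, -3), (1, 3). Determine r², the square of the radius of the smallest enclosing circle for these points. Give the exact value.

9.25

Call the three points A, B, C in the order given.
Side lengths²: AB² = 1, AC² = 37, BC² = 36.
Since AC² = 37 ≥ 36 + 1 = 37, the angle opposite AC is not acute, so the smallest enclosing circle has AC as diameter.
Centre = midpoint of AC = (1.5, 0), r² = 37/4 = 9.25.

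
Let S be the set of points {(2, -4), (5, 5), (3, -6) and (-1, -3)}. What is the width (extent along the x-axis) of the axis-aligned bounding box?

max x = 5, min x = -1, so width = 6.

6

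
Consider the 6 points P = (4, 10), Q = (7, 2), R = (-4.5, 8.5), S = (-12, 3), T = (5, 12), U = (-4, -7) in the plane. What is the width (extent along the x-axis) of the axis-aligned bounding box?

max x = 7, min x = -12, so width = 19.

19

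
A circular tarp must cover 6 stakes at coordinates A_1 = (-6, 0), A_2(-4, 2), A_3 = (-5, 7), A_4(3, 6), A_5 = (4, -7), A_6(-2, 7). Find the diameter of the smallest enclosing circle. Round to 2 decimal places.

The minimum enclosing circle of a finite set is fixed by two of the points (as a diameter) or three (as a circumcircle).
The farthest pair is A_3–A_5 with squared distance 277. The circle on this segment as diameter has centre (-0.5, 0) and r² = 277/4 = 69.25.
Check A_1: distance² to centre = 30.25 ≤ 69.25, so it lies inside.
All remaining points lie in this disk, and no smaller disk contains both endpoints, so this is the minimum enclosing circle.
Diameter = 2r = 2√(69.25) ≈ 16.64.

16.64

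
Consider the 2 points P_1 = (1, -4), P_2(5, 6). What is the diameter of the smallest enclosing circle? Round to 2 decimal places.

The smallest circle enclosing two points has them as diameter endpoints.
Centre = midpoint = (3, 1); r² = |P_1P_2|²/4 = 116/4 = 29.
Diameter = 2r = 2√29 ≈ 10.77.

10.77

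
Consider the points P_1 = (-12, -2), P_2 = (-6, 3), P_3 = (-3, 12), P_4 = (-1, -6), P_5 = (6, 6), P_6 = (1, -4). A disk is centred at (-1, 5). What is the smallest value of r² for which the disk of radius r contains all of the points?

The required radius is the distance from (-1, 5) to the farthest point.
Squared distances: 170, 29, 53, 121, 50, 85.
Maximum is 170, attained at P_1.

170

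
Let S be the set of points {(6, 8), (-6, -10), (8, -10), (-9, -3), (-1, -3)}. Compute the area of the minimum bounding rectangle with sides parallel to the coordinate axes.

306

x ranges over [-9, 8], width 17.
y ranges over [-10, 8], height 18.
Area = 17 × 18 = 306.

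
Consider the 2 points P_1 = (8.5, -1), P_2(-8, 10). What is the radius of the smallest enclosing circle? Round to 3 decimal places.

The smallest circle enclosing two points has them as diameter endpoints.
Centre = midpoint = (0.25, 4.5); r² = |P_1P_2|²/4 = 393.25/4 = 98.3125.
r = √(98.3125) ≈ 9.915.

9.915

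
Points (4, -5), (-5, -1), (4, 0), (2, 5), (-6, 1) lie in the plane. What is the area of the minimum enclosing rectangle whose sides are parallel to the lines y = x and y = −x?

104

In coordinates u = x + y, v = x − y the rectangle is axis-aligned; the map (x,y)→(u,v) scales areas by 2.
u-values: -1, -6, 4, 7, -5; range = 7 − (-6) = 13.
v-values: 9, -4, 4, -3, -7; range = 9 − (-7) = 16.
Area = (13 × 16) / 2 = 104.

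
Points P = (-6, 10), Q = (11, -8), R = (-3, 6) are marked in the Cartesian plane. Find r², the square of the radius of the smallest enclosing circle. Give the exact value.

Side lengths²: PQ² = 613, PR² = 25, QR² = 392.
Since PQ² = 613 ≥ 392 + 25 = 417, the angle opposite PQ is not acute, so the smallest enclosing circle has PQ as diameter.
Centre = midpoint of PQ = (2.5, 1), r² = 613/4 = 153.25.

153.25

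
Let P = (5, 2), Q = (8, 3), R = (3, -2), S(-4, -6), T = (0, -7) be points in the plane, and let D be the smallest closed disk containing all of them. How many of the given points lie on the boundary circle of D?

2

A smallest enclosing disk is always determined by at most three of the input points on its boundary.
The farthest pair is Q–S with squared distance 225. The circle on this segment as diameter has centre (2, -1.5) and r² = 225/4 = 56.25.
Check P: distance² to centre = 21.25 ≤ 56.25, so it lies inside.
All remaining points lie in this disk, and no smaller disk contains both endpoints, so this is the minimum enclosing circle.
The points at distance exactly r from the centre are Q, S — 2 points.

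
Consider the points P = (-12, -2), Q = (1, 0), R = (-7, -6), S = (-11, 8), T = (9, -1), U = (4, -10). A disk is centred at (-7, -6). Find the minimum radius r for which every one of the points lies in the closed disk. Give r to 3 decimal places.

The required radius is the distance from (-7, -6) to the farthest point.
Squared distances: 41, 100, 0, 212, 281, 137.
Maximum is 281, attained at T.
r = √281 ≈ 16.763.

16.763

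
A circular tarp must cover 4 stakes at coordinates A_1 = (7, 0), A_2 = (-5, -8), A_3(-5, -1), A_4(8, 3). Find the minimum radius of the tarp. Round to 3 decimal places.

The farthest pair is A_2–A_4 with squared distance 290. The circle on this segment as diameter has centre (1.5, -2.5) and r² = 290/4 = 72.5.
Check A_1: distance² to centre = 36.5 ≤ 72.5, so it lies inside.
All remaining points lie in this disk, and no smaller disk contains both endpoints, so this is the minimum enclosing circle.
r = √(72.5) ≈ 8.515.

8.515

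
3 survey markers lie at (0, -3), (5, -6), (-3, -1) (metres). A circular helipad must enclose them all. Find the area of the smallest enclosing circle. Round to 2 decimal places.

69.90

Call the three points A, B, C in the order given.
Side lengths²: AB² = 34, AC² = 13, BC² = 89.
Since BC² = 89 ≥ 34 + 13 = 47, the angle opposite BC is not acute, so the smallest enclosing circle has BC as diameter.
Centre = midpoint of BC = (1, -3.5), r² = 89/4 = 22.25.
Area = π·r² = π·22.25 ≈ 69.90.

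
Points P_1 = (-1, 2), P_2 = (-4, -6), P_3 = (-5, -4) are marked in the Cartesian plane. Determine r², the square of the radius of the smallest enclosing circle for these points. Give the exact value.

18.25

Side lengths²: P_1P_2² = 73, P_1P_3² = 52, P_2P_3² = 5.
Since P_1P_2² = 73 ≥ 52 + 5 = 57, the angle opposite P_1P_2 is not acute, so the smallest enclosing circle has P_1P_2 as diameter.
Centre = midpoint of P_1P_2 = (-2.5, -2), r² = 73/4 = 18.25.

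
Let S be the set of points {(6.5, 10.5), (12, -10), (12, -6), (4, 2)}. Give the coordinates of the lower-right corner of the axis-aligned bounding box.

(12, -10)

x-range [4, 12], y-range [-10, 10.5].
The lower-right corner is (12, -10).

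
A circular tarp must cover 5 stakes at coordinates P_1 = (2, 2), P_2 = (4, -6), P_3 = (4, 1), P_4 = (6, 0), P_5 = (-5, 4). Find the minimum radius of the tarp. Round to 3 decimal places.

The farthest pair is P_2–P_5 with squared distance 181. The circle on this segment as diameter has centre (-0.5, -1) and r² = 181/4 = 45.25.
Check P_1: distance² to centre = 15.25 ≤ 45.25, so it lies inside.
All remaining points lie in this disk, and no smaller disk contains both endpoints, so this is the minimum enclosing circle.
r = √(45.25) ≈ 6.727.

6.727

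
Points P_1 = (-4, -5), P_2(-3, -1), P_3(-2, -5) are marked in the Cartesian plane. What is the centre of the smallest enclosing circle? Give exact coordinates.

(-3, -3.125)

Side lengths²: P_1P_2² = 17, P_1P_3² = 4, P_2P_3² = 17.
Since P_2P_3² = 17 < 17 + 4 = 21, the triangle is acute, so the smallest enclosing circle is the circumcircle.
Circumcentre = (-3, -3.125), r² = 4.515625.
Centre = (-3, -3.125).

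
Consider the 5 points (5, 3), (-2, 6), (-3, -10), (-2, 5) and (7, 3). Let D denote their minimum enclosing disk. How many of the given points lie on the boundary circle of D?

The minimum enclosing circle of a finite set is fixed by two of the points (as a diameter) or three (as a circumcircle).
The minimum enclosing circle is determined by three boundary points: (-2, 6), (-3, -10), (7, 3).
Their circumcentre is (27/98, -213/98) with r² = 345665/4802.
The farthest remaining point (-2, 5) is at distance² 271969/4802 ≤ 345665/4802.
The points at distance exactly r from the centre are (-2, 6), (-3, -10), (7, 3) — 3 points.

3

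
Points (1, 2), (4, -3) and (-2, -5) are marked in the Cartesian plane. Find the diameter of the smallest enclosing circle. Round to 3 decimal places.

7.802

Call the three points A, B, C in the order given.
Side lengths²: AB² = 34, AC² = 58, BC² = 40.
Since AC² = 58 < 40 + 34 = 74, the triangle is acute, so the smallest enclosing circle is the circumcircle.
Circumcentre = (5/18, -11/6), r² = 2465/162.
Diameter = 2r = 2√(2465/162) ≈ 7.802.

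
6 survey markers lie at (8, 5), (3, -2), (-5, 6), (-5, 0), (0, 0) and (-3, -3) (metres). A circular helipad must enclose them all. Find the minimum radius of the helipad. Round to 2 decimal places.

By Welzl's lemma the MEC is supported by two points (diametrically opposite) or three points (on a circumcircle).
The minimum enclosing circle is determined by three boundary points: (8, 5), (-5, 6), (-3, -3).
Their circumcentre is (59/46, 123/46) with r² = 53465/1058.
The farthest remaining point (-5, 0) is at distance² 49325/1058 ≤ 53465/1058.
r = √(53465/1058) ≈ 7.11.

7.11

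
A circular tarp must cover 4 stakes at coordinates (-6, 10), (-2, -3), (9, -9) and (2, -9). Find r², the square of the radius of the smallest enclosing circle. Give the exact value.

146.5

By Welzl's lemma the MEC is supported by two points (diametrically opposite) or three points (on a circumcircle).
The farthest pair is (-6, 10)–(9, -9) with squared distance 586. The circle on this segment as diameter has centre (1.5, 0.5) and r² = 586/4 = 146.5.
Check (-2, -3): distance² to centre = 24.5 ≤ 146.5, so it lies inside.
All remaining points lie in this disk, and no smaller disk contains both endpoints, so this is the minimum enclosing circle.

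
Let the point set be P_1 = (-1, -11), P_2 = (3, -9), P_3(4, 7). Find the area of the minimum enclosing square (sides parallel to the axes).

The bounding box has width 5 and height 18.
An axis-aligned square enclosing the set must have side ≥ max(width, height).
So the minimum side is max(5, 18) = 18.
Area = 18² = 324.

324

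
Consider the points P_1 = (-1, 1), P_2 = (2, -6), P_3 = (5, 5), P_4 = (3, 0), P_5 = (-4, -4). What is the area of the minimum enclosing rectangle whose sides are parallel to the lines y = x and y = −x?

90

In coordinates u = x + y, v = x − y the rectangle is axis-aligned; the map (x,y)→(u,v) scales areas by 2.
u-values: 0, -4, 10, 3, -8; range = 10 − (-8) = 18.
v-values: -2, 8, 0, 3, 0; range = 8 − (-2) = 10.
Area = (18 × 10) / 2 = 90.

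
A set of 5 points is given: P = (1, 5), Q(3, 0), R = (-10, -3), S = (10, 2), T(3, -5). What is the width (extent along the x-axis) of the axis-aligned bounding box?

20

max x = 10, min x = -10, so width = 20.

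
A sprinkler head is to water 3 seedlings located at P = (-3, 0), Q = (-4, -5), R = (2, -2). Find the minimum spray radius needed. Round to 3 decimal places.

3.411

Side lengths²: PQ² = 26, PR² = 29, QR² = 45.
Since QR² = 45 < 29 + 26 = 55, the triangle is acute, so the smallest enclosing circle is the circumcircle.
Circumcentre = (-23/18, -53/18), r² = 1885/162.
r = √(1885/162) ≈ 3.411.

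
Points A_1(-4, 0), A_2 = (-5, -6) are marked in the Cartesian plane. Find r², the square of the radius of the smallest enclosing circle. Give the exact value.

The smallest circle enclosing two points has them as diameter endpoints.
Centre = midpoint = (-4.5, -3); r² = |A_1A_2|²/4 = 37/4 = 9.25.

9.25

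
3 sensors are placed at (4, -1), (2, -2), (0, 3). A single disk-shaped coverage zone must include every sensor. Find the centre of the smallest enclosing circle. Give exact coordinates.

Call the three points A, B, C in the order given.
Side lengths²: AB² = 5, AC² = 32, BC² = 29.
Since AC² = 32 < 29 + 5 = 34, the triangle is acute, so the smallest enclosing circle is the circumcircle.
Circumcentre = (11/6, 5/6), r² = 145/18.
Centre = (11/6, 5/6).

(11/6, 5/6)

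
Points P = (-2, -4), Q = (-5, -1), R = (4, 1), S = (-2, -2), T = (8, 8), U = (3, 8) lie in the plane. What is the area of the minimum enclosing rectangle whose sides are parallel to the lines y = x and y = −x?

88

In coordinates u = x + y, v = x − y the rectangle is axis-aligned; the map (x,y)→(u,v) scales areas by 2.
u-values: -6, -6, 5, -4, 16, 11; range = 16 − (-6) = 22.
v-values: 2, -4, 3, 0, 0, -5; range = 3 − (-5) = 8.
Area = (22 × 8) / 2 = 88.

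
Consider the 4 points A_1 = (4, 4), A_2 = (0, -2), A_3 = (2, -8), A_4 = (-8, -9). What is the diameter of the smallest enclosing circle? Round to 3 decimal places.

The farthest pair is A_1–A_4 with squared distance 313. The circle on this segment as diameter has centre (-2, -2.5) and r² = 313/4 = 78.25.
Check A_2: distance² to centre = 4.25 ≤ 78.25, so it lies inside.
All remaining points lie in this disk, and no smaller disk contains both endpoints, so this is the minimum enclosing circle.
Diameter = 2r = 2√(78.25) ≈ 17.692.

17.692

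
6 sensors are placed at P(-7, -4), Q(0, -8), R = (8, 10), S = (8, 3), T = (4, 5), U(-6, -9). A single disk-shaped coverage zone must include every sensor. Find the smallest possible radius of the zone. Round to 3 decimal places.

By Welzl's lemma the MEC is supported by two points (diametrically opposite) or three points (on a circumcircle).
The farthest pair is R–U with squared distance 557. The circle on this segment as diameter has centre (1, 0.5) and r² = 557/4 = 139.25.
Check P: distance² to centre = 84.25 ≤ 139.25, so it lies inside.
All remaining points lie in this disk, and no smaller disk contains both endpoints, so this is the minimum enclosing circle.
r = √(139.25) ≈ 11.800.

11.800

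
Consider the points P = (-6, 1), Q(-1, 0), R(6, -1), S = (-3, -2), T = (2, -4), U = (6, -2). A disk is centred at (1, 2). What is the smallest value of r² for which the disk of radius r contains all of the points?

The required radius is the distance from (1, 2) to the farthest point.
Squared distances: 50, 8, 34, 32, 37, 41.
Maximum is 50, attained at P.

50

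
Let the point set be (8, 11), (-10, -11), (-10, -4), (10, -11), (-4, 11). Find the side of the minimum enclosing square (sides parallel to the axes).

22

The bounding box has width 20 and height 22.
An axis-aligned square enclosing the set must have side ≥ max(width, height).
So the minimum side is max(20, 22) = 22.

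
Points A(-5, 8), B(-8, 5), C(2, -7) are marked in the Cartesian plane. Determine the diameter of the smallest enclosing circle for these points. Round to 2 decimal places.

16.55

Side lengths²: AB² = 18, AC² = 274, BC² = 244.
Since AC² = 274 ≥ 244 + 18 = 262, the angle opposite AC is not acute, so the smallest enclosing circle has AC as diameter.
Centre = midpoint of AC = (-1.5, 0.5), r² = 274/4 = 68.5.
Diameter = 2r = 2√(68.5) ≈ 16.55.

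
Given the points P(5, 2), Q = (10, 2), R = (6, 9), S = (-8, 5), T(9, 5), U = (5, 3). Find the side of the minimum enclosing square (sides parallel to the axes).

The bounding box has width 18 and height 7.
An axis-aligned square enclosing the set must have side ≥ max(width, height).
So the minimum side is max(18, 7) = 18.

18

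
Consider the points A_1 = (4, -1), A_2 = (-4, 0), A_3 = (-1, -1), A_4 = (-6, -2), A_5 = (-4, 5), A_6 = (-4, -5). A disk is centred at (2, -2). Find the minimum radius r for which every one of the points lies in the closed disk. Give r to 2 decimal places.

The required radius is the distance from (2, -2) to the farthest point.
Squared distances: 5, 40, 10, 64, 85, 45.
Maximum is 85, attained at A_5.
r = √85 ≈ 9.22.

9.22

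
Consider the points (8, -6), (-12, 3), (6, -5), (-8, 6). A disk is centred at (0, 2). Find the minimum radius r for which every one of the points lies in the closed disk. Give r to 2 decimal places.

12.04

The required radius is the distance from (0, 2) to the farthest point.
Squared distances: 128, 145, 85, 80.
Maximum is 145, attained at (-12, 3).
r = √145 ≈ 12.04.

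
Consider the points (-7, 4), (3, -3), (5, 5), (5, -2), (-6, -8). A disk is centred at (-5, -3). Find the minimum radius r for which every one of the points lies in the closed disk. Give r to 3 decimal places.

12.806

The required radius is the distance from (-5, -3) to the farthest point.
Squared distances: 53, 64, 164, 101, 26.
Maximum is 164, attained at (5, 5).
r = √164 ≈ 12.806.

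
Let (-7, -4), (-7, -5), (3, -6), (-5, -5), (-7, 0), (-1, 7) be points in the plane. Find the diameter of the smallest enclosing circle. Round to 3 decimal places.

14.555

By Welzl's lemma the MEC is supported by two points (diametrically opposite) or three points (on a circumcircle).
The minimum enclosing circle is determined by three boundary points: (-7, -5), (3, -6), (-1, 7).
Their circumcentre is (-31/21, -11/42) with r² = 93425/1764.
The farthest remaining point (-7, -4) is at distance² 78473/1764 ≤ 93425/1764.
Diameter = 2r = 2√(93425/1764) ≈ 14.555.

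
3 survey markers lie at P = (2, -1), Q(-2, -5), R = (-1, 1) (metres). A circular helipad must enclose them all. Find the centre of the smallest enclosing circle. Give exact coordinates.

Side lengths²: PQ² = 32, PR² = 13, QR² = 37.
Since QR² = 37 < 32 + 13 = 45, the triangle is acute, so the smallest enclosing circle is the circumcircle.
Circumcentre = (-0.9, -2.1), r² = 9.62.
Centre = (-0.9, -2.1).

(-0.9, -2.1)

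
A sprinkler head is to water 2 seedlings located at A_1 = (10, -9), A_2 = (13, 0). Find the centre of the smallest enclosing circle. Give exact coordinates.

(11.5, -4.5)

The smallest circle enclosing two points has them as diameter endpoints.
Centre = midpoint = (11.5, -4.5); r² = |A_1A_2|²/4 = 90/4 = 22.5.
Centre = (11.5, -4.5).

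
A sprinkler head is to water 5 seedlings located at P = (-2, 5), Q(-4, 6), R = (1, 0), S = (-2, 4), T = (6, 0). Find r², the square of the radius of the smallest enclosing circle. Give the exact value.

The farthest pair is Q–T with squared distance 136. The circle on this segment as diameter has centre (1, 3) and r² = 136/4 = 34.
Check P: distance² to centre = 13 ≤ 34, so it lies inside.
All remaining points lie in this disk, and no smaller disk contains both endpoints, so this is the minimum enclosing circle.

34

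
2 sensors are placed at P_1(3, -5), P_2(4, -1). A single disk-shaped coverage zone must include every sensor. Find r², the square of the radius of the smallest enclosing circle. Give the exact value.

4.25

The smallest circle enclosing two points has them as diameter endpoints.
Centre = midpoint = (3.5, -3); r² = |P_1P_2|²/4 = 17/4 = 4.25.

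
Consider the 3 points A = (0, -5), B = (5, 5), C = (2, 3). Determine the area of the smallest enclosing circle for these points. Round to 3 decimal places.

98.175

Side lengths²: AB² = 125, AC² = 68, BC² = 13.
Since AB² = 125 ≥ 68 + 13 = 81, the angle opposite AB is not acute, so the smallest enclosing circle has AB as diameter.
Centre = midpoint of AB = (2.5, 0), r² = 125/4 = 31.25.
Area = π·r² = π·31.25 ≈ 98.175.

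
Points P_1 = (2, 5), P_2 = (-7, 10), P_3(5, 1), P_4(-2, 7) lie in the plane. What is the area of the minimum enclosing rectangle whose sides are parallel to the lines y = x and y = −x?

In coordinates u = x + y, v = x − y the rectangle is axis-aligned; the map (x,y)→(u,v) scales areas by 2.
u-values: 7, 3, 6, 5; range = 7 − 3 = 4.
v-values: -3, -17, 4, -9; range = 4 − (-17) = 21.
Area = (4 × 21) / 2 = 42.

42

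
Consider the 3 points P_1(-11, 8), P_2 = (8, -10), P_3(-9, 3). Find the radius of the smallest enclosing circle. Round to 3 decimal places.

13.086

Side lengths²: P_1P_2² = 685, P_1P_3² = 29, P_2P_3² = 458.
Since P_1P_2² = 685 ≥ 458 + 29 = 487, the angle opposite P_1P_2 is not acute, so the smallest enclosing circle has P_1P_2 as diameter.
Centre = midpoint of P_1P_2 = (-1.5, -1), r² = 685/4 = 171.25.
r = √(171.25) ≈ 13.086.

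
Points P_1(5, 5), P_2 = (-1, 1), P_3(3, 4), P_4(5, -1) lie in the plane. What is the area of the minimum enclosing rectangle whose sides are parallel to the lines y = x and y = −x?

In coordinates u = x + y, v = x − y the rectangle is axis-aligned; the map (x,y)→(u,v) scales areas by 2.
u-values: 10, 0, 7, 4; range = 10 − 0 = 10.
v-values: 0, -2, -1, 6; range = 6 − (-2) = 8.
Area = (10 × 8) / 2 = 40.

40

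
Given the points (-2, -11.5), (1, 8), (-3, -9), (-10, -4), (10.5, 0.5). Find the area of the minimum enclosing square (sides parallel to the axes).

420.25

The bounding box has width 20.5 and height 19.5.
An axis-aligned square enclosing the set must have side ≥ max(width, height).
So the minimum side is max(20.5, 19.5) = 20.5.
Area = 20.5² = 420.25.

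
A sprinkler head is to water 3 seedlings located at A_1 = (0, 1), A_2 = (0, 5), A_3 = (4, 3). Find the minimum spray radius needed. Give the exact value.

2.5

Side lengths²: A_1A_2² = 16, A_1A_3² = 20, A_2A_3² = 20.
Since A_2A_3² = 20 < 20 + 16 = 36, the triangle is acute, so the smallest enclosing circle is the circumcircle.
Circumcentre = (1.5, 3), r² = 6.25.
r = √(6.25) = 2.5.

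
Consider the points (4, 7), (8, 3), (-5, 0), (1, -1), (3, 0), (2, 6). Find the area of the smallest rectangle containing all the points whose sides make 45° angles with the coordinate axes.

In coordinates u = x + y, v = x − y the rectangle is axis-aligned; the map (x,y)→(u,v) scales areas by 2.
u-values: 11, 11, -5, 0, 3, 8; range = 11 − (-5) = 16.
v-values: -3, 5, -5, 2, 3, -4; range = 5 − (-5) = 10.
Area = (16 × 10) / 2 = 80.

80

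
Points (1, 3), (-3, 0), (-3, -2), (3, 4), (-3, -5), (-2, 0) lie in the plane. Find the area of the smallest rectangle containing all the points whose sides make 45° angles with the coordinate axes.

37.5

In coordinates u = x + y, v = x − y the rectangle is axis-aligned; the map (x,y)→(u,v) scales areas by 2.
u-values: 4, -3, -5, 7, -8, -2; range = 7 − (-8) = 15.
v-values: -2, -3, -1, -1, 2, -2; range = 2 − (-3) = 5.
Area = (15 × 5) / 2 = 37.5.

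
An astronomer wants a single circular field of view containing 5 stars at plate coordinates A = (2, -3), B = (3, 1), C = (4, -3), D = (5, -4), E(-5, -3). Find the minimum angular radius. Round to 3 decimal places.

5.042

The minimum enclosing circle of a finite set is fixed by two of the points (as a diameter) or three (as a circumcircle).
The minimum enclosing circle is determined by three boundary points: B, D, E.
Their circumcentre is (1/24, -37/12) with r² = 14645/576.
The farthest remaining point C is at distance² 9029/576 ≤ 14645/576.
r = √(14645/576) ≈ 5.042.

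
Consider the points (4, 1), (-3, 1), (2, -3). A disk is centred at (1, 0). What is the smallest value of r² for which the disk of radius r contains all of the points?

17

The required radius is the distance from (1, 0) to the farthest point.
Squared distances: 10, 17, 10.
Maximum is 17, attained at (-3, 1).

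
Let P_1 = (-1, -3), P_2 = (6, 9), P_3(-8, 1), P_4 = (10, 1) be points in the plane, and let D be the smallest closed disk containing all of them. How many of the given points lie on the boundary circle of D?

3

A smallest enclosing disk is always determined by at most three of the input points on its boundary.
The minimum enclosing circle is determined by three boundary points: P_2, P_3, P_4.
Their circumcentre is (1, 1.5) with r² = 81.25.
The farthest remaining point P_1 is at distance² 24.25 ≤ 81.25.
The points at distance exactly r from the centre are P_2, P_3, P_4 — 3 points.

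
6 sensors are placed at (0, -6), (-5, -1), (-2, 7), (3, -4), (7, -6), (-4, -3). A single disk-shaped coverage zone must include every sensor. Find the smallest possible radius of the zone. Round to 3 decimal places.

The farthest pair is (-2, 7)–(7, -6) with squared distance 250. The circle on this segment as diameter has centre (2.5, 0.5) and r² = 250/4 = 62.5.
Check (0, -6): distance² to centre = 48.5 ≤ 62.5, so it lies inside.
All remaining points lie in this disk, and no smaller disk contains both endpoints, so this is the minimum enclosing circle.
r = √(62.5) ≈ 7.906.

7.906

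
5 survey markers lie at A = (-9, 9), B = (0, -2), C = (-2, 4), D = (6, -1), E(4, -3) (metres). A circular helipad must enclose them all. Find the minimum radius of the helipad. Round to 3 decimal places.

9.014

The farthest pair is A–D with squared distance 325. The circle on this segment as diameter has centre (-1.5, 4) and r² = 325/4 = 81.25.
Check B: distance² to centre = 38.25 ≤ 81.25, so it lies inside.
All remaining points lie in this disk, and no smaller disk contains both endpoints, so this is the minimum enclosing circle.
r = √(81.25) ≈ 9.014.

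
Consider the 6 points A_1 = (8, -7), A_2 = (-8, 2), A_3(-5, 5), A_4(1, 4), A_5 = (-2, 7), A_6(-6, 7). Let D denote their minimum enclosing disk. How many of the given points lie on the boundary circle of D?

2

By Welzl's lemma the MEC is supported by two points (diametrically opposite) or three points (on a circumcircle).
The farthest pair is A_1–A_6 with squared distance 392. The circle on this segment as diameter has centre (1, 0) and r² = 392/4 = 98.
Check A_2: distance² to centre = 85 ≤ 98, so it lies inside.
All remaining points lie in this disk, and no smaller disk contains both endpoints, so this is the minimum enclosing circle.
The points at distance exactly r from the centre are A_1, A_6 — 2 points.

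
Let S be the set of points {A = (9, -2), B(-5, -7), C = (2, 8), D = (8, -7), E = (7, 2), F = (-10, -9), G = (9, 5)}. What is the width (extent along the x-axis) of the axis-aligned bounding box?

19

max x = 9, min x = -10, so width = 19.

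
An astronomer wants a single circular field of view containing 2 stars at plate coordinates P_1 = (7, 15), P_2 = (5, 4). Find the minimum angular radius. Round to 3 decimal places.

5.590

The smallest circle enclosing two points has them as diameter endpoints.
Centre = midpoint = (6, 9.5); r² = |P_1P_2|²/4 = 125/4 = 31.25.
r = √(31.25) ≈ 5.590.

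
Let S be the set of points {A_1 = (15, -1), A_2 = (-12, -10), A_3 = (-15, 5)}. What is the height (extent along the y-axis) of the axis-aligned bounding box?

max y = 5, min y = -10, so height = 15.

15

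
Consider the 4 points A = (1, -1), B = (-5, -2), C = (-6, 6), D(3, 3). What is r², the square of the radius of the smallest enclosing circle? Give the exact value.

28925/1058

The minimum enclosing circle of a finite set is fixed by two of the points (as a diameter) or three (as a circumcircle).
The minimum enclosing circle is determined by three boundary points: B, C, D.
Their circumcentre is (-101/46, 111/46) with r² = 28925/1058.
The farthest remaining point A is at distance² 23129/1058 ≤ 28925/1058.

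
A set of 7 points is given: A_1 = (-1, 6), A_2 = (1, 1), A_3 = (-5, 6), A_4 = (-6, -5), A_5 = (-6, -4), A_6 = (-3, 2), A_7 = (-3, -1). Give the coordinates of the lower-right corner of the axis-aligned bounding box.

(1, -5)

x-range [-6, 1], y-range [-5, 6].
The lower-right corner is (1, -5).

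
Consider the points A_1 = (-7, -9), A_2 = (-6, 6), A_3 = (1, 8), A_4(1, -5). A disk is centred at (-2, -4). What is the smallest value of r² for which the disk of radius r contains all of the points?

153

The required radius is the distance from (-2, -4) to the farthest point.
Squared distances: 50, 116, 153, 10.
Maximum is 153, attained at A_3.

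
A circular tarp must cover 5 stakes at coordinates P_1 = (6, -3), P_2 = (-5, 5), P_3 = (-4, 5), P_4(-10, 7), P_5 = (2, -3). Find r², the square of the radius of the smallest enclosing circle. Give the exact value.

89

By Welzl's lemma the MEC is supported by two points (diametrically opposite) or three points (on a circumcircle).
The farthest pair is P_1–P_4 with squared distance 356. The circle on this segment as diameter has centre (-2, 2) and r² = 356/4 = 89.
Check P_2: distance² to centre = 18 ≤ 89, so it lies inside.
All remaining points lie in this disk, and no smaller disk contains both endpoints, so this is the minimum enclosing circle.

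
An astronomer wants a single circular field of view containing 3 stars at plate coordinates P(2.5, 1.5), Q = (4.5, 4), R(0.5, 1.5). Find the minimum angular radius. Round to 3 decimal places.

2.358

Side lengths²: PQ² = 10.25, PR² = 4, QR² = 22.25.
Since QR² = 22.25 ≥ 10.25 + 4 = 14.25, the angle opposite QR is not acute, so the smallest enclosing circle has QR as diameter.
Centre = midpoint of QR = (2.5, 2.75), r² = 22.25/4 = 5.5625.
r = √(5.5625) ≈ 2.358.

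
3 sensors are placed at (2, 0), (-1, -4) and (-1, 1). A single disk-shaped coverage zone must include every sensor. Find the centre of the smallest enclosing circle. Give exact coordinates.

(-1/6, -1.5)

Call the three points A, B, C in the order given.
Side lengths²: AB² = 25, AC² = 10, BC² = 25.
Since BC² = 25 < 25 + 10 = 35, the triangle is acute, so the smallest enclosing circle is the circumcircle.
Circumcentre = (-1/6, -1.5), r² = 125/18.
Centre = (-1/6, -1.5).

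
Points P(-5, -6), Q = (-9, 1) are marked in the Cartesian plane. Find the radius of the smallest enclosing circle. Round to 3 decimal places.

The smallest circle enclosing two points has them as diameter endpoints.
Centre = midpoint = (-7, -2.5); r² = |PQ|²/4 = 65/4 = 16.25.
r = √(16.25) ≈ 4.031.

4.031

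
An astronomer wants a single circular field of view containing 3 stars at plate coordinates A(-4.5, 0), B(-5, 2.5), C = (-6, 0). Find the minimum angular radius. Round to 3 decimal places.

Side lengths²: AB² = 6.5, AC² = 2.25, BC² = 7.25.
Since BC² = 7.25 < 6.5 + 2.25 = 8.75, the triangle is acute, so the smallest enclosing circle is the circumcircle.
Circumcentre = (-5.25, 1.15), r² = 1.885.
r = √(1.885) ≈ 1.373.

1.373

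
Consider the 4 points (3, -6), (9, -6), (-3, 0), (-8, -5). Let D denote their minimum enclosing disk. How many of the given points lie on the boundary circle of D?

A smallest enclosing disk is always determined by at most three of the input points on its boundary.
The farthest pair is (9, -6)–(-8, -5) with squared distance 290. The circle on this segment as diameter has centre (0.5, -5.5) and r² = 290/4 = 72.5.
Check (3, -6): distance² to centre = 6.5 ≤ 72.5, so it lies inside.
All remaining points lie in this disk, and no smaller disk contains both endpoints, so this is the minimum enclosing circle.
The points at distance exactly r from the centre are (9, -6), (-8, -5) — 2 points.

2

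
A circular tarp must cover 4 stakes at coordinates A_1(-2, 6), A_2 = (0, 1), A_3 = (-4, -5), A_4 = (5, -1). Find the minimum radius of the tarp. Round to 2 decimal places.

The minimum enclosing circle of a finite set is fixed by two of the points (as a diameter) or three (as a circumcircle).
The minimum enclosing circle is determined by three boundary points: A_1, A_3, A_4.
Their circumcentre is (-23/26, 3/26) with r² = 12125/338.
The farthest remaining point A_2 is at distance² 529/338 ≤ 12125/338.
r = √(12125/338) ≈ 5.99.

5.99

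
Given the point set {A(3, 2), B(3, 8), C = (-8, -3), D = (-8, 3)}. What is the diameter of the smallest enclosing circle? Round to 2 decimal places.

A smallest enclosing disk is always determined by at most three of the input points on its boundary.
The farthest pair is B–C with squared distance 242. The circle on this segment as diameter has centre (-2.5, 2.5) and r² = 242/4 = 60.5.
Check A: distance² to centre = 30.5 ≤ 60.5, so it lies inside.
All remaining points lie in this disk, and no smaller disk contains both endpoints, so this is the minimum enclosing circle.
Diameter = 2r = 2√(60.5) ≈ 15.56.

15.56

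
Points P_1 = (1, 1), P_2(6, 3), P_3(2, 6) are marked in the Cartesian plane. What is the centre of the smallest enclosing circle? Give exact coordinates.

Side lengths²: P_1P_2² = 29, P_1P_3² = 26, P_2P_3² = 25.
Since P_1P_2² = 29 < 26 + 25 = 51, the triangle is acute, so the smallest enclosing circle is the circumcircle.
Circumcentre = (139/46, 147/46), r² = 9425/1058.
Centre = (139/46, 147/46).

(139/46, 147/46)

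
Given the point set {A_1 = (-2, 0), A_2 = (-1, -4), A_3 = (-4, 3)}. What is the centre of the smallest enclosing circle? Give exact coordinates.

Side lengths²: A_1A_2² = 17, A_1A_3² = 13, A_2A_3² = 58.
Since A_2A_3² = 58 ≥ 17 + 13 = 30, the angle opposite A_2A_3 is not acute, so the smallest enclosing circle has A_2A_3 as diameter.
Centre = midpoint of A_2A_3 = (-2.5, -0.5), r² = 58/4 = 14.5.
Centre = (-2.5, -0.5).

(-2.5, -0.5)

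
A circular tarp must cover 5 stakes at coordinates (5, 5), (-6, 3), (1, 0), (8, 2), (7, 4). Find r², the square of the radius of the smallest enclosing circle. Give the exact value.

A smallest enclosing disk is always determined by at most three of the input points on its boundary.
The farthest pair is (-6, 3)–(8, 2) with squared distance 197. The circle on this segment as diameter has centre (1, 2.5) and r² = 197/4 = 49.25.
Check (5, 5): distance² to centre = 22.25 ≤ 49.25, so it lies inside.
All remaining points lie in this disk, and no smaller disk contains both endpoints, so this is the minimum enclosing circle.

49.25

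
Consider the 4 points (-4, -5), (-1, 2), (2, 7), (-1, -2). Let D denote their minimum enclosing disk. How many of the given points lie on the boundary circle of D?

The farthest pair is (-4, -5)–(2, 7) with squared distance 180. The circle on this segment as diameter has centre (-1, 1) and r² = 180/4 = 45.
Check (-1, 2): distance² to centre = 1 ≤ 45, so it lies inside.
All remaining points lie in this disk, and no smaller disk contains both endpoints, so this is the minimum enclosing circle.
The points at distance exactly r from the centre are (-4, -5), (2, 7) — 2 points.

2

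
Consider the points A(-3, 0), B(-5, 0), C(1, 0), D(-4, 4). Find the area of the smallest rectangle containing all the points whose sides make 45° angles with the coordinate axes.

In coordinates u = x + y, v = x − y the rectangle is axis-aligned; the map (x,y)→(u,v) scales areas by 2.
u-values: -3, -5, 1, 0; range = 1 − (-5) = 6.
v-values: -3, -5, 1, -8; range = 1 − (-8) = 9.
Area = (6 × 9) / 2 = 27.

27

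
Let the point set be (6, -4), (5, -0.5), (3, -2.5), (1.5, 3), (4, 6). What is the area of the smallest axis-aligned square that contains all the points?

The bounding box has width 4.5 and height 10.
An axis-aligned square enclosing the set must have side ≥ max(width, height).
So the minimum side is max(4.5, 10) = 10.
Area = 10² = 100.

100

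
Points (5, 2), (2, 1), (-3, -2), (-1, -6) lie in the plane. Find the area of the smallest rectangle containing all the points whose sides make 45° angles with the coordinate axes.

42

In coordinates u = x + y, v = x − y the rectangle is axis-aligned; the map (x,y)→(u,v) scales areas by 2.
u-values: 7, 3, -5, -7; range = 7 − (-7) = 14.
v-values: 3, 1, -1, 5; range = 5 − (-1) = 6.
Area = (14 × 6) / 2 = 42.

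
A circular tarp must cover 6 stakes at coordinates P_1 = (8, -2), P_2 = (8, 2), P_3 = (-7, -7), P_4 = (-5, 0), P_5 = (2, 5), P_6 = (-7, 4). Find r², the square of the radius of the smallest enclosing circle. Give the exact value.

By Welzl's lemma the MEC is supported by two points (diametrically opposite) or three points (on a circumcircle).
The minimum enclosing circle is determined by three boundary points: P_2, P_3, P_6.
Their circumcentre is (-0.1, -1.5) with r² = 77.86.
The farthest remaining point P_1 is at distance² 65.86 ≤ 77.86.

77.86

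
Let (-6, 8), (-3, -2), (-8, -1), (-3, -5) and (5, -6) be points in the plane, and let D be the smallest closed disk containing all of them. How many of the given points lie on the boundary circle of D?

By Welzl's lemma the MEC is supported by two points (diametrically opposite) or three points (on a circumcircle).
The farthest pair is (-6, 8)–(5, -6) with squared distance 317. The circle on this segment as diameter has centre (-0.5, 1) and r² = 317/4 = 79.25.
Check (-3, -2): distance² to centre = 15.25 ≤ 79.25, so it lies inside.
All remaining points lie in this disk, and no smaller disk contains both endpoints, so this is the minimum enclosing circle.
The points at distance exactly r from the centre are (-6, 8), (5, -6) — 2 points.

2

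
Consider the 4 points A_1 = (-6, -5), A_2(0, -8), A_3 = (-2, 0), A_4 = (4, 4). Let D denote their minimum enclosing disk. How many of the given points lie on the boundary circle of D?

3

The minimum enclosing circle is determined by three boundary points: A_1, A_2, A_4.
Their circumcentre is (-5/14, -17/14) with r² = 4525/98.
The farthest remaining point A_3 is at distance² 409/98 ≤ 4525/98.
The points at distance exactly r from the centre are A_1, A_2, A_4 — 3 points.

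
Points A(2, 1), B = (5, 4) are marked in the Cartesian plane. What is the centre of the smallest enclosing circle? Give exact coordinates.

The smallest circle enclosing two points has them as diameter endpoints.
Centre = midpoint = (3.5, 2.5); r² = |AB|²/4 = 18/4 = 4.5.
Centre = (3.5, 2.5).

(3.5, 2.5)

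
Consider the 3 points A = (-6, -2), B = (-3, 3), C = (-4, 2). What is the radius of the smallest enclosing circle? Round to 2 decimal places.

Side lengths²: AB² = 34, AC² = 20, BC² = 2.
Since AB² = 34 ≥ 20 + 2 = 22, the angle opposite AB is not acute, so the smallest enclosing circle has AB as diameter.
Centre = midpoint of AB = (-4.5, 0.5), r² = 34/4 = 8.5.
r = √(8.5) ≈ 2.92.

2.92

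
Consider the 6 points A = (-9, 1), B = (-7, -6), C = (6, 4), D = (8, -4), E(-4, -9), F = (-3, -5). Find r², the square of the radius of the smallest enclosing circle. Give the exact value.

By Welzl's lemma the MEC is supported by two points (diametrically opposite) or three points (on a circumcircle).
The farthest pair is A–D with squared distance 314. The circle on this segment as diameter has centre (-0.5, -1.5) and r² = 314/4 = 78.5.
Check B: distance² to centre = 62.5 ≤ 78.5, so it lies inside.
All remaining points lie in this disk, and no smaller disk contains both endpoints, so this is the minimum enclosing circle.

78.5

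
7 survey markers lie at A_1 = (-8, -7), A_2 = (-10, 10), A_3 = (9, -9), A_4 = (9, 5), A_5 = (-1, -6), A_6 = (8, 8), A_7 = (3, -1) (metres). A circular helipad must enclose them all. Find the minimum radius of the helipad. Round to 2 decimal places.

The minimum enclosing circle of a finite set is fixed by two of the points (as a diameter) or three (as a circumcircle).
The farthest pair is A_2–A_3 with squared distance 722. The circle on this segment as diameter has centre (-0.5, 0.5) and r² = 722/4 = 180.5.
Check A_1: distance² to centre = 112.5 ≤ 180.5, so it lies inside.
All remaining points lie in this disk, and no smaller disk contains both endpoints, so this is the minimum enclosing circle.
r = √(180.5) ≈ 13.44.

13.44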